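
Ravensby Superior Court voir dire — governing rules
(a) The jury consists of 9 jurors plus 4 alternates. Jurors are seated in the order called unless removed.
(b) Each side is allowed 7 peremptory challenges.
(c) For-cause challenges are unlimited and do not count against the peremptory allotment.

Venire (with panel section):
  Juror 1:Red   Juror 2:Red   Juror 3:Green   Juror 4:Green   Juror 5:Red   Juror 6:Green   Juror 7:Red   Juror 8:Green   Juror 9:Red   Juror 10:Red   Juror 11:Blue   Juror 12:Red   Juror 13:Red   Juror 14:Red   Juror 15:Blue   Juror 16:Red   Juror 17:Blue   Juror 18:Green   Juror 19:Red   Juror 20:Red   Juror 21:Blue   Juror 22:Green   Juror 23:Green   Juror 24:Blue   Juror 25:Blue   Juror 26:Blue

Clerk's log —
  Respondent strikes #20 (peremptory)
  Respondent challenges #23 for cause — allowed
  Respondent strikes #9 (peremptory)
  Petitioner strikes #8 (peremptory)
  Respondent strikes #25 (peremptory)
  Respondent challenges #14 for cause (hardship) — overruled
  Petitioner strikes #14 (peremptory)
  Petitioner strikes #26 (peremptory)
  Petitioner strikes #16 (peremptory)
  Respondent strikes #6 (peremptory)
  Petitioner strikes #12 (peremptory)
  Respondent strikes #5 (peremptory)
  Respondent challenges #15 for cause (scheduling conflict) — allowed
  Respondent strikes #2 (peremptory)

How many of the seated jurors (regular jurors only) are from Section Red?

Removed: #2, #5, #6, #8, #9, #12, #14, #15, #16, #20, #23, #25, #26.
Seated jurors 1–9: #1, #3, #4, #7, #10, #11, #13, #17, #18 (alternates #19, #21, #22, #24 not counted).
Of those, in Section Red: #1, #7, #10, #13 → 4.

4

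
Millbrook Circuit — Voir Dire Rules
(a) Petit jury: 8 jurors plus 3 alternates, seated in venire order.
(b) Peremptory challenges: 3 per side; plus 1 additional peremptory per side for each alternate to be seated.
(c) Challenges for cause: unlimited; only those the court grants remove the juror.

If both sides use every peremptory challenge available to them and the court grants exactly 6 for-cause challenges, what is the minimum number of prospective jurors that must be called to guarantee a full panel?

29

Seats to fill: 8 + 3 alternates = 11.
Peremptories: 3 + 1×3 = 6 per side × 2 sides = 12.
For-cause removals: 6.
Minimum venire: 11 + 12 + 6 = 29.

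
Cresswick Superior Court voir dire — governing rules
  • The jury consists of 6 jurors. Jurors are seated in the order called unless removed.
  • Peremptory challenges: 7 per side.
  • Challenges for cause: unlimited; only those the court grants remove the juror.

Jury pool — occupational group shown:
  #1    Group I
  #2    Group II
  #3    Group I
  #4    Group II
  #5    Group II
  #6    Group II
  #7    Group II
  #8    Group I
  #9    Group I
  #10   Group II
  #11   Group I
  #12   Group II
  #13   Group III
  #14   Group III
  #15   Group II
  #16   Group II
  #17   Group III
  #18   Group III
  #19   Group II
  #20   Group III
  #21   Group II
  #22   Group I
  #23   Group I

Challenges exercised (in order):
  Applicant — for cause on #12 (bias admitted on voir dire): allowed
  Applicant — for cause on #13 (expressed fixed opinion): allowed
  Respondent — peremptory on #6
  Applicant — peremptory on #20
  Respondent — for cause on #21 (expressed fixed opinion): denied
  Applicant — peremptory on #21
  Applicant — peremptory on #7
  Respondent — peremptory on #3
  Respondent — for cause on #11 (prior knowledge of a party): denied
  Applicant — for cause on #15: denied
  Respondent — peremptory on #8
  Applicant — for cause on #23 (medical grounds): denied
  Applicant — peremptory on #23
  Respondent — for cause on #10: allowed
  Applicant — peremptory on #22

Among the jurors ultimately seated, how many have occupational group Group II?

Removed: #3, #6, #7, #8, #10, #12, #13, #20, #21, #22, #23.
Seated jurors 1–6: #1, #2, #4, #5, #9, #11.
Of those, in Group II: #2, #4, #5 → 3.

3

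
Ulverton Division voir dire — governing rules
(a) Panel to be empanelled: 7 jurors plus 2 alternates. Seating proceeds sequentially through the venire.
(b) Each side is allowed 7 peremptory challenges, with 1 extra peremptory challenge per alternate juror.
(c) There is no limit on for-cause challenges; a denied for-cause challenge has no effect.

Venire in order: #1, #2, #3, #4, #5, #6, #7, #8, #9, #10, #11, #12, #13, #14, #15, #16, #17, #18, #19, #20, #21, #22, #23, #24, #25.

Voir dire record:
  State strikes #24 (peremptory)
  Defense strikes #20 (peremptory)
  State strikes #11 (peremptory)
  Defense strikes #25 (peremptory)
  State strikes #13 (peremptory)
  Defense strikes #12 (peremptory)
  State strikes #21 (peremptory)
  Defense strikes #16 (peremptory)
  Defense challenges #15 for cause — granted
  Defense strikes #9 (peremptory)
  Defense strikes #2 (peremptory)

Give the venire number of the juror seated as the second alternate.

14

Removed: #2, #9, #11, #12, #13, #15, #16, #20, #21, #24, #25.
Filling seats in venire order through position 9: #1, #3, #4, #5, #6, #7, #8, #10, #14.
So alternate 2 is #14.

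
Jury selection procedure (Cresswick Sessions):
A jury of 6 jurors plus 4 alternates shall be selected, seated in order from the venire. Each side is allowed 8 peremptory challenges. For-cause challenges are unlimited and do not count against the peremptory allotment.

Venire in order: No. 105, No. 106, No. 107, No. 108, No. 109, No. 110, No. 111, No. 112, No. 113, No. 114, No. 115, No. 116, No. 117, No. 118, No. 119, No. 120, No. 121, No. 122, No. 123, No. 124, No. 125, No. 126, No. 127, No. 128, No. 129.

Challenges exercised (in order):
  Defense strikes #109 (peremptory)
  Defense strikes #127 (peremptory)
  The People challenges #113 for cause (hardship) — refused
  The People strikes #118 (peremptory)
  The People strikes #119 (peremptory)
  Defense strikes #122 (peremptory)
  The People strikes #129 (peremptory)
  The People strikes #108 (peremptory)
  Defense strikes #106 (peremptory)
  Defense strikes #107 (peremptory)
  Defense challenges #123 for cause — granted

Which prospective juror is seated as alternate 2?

Removed: #106, #107, #108, #109, #118, #119, #122, #123, #127, #129. (#113 stays — for-cause denied.)
Seating in order: seats 1–6 → #105, #110, #111, #112, #113, #114; alternates → #115, #116, #117, #120.
So alternate 2 is #116.

116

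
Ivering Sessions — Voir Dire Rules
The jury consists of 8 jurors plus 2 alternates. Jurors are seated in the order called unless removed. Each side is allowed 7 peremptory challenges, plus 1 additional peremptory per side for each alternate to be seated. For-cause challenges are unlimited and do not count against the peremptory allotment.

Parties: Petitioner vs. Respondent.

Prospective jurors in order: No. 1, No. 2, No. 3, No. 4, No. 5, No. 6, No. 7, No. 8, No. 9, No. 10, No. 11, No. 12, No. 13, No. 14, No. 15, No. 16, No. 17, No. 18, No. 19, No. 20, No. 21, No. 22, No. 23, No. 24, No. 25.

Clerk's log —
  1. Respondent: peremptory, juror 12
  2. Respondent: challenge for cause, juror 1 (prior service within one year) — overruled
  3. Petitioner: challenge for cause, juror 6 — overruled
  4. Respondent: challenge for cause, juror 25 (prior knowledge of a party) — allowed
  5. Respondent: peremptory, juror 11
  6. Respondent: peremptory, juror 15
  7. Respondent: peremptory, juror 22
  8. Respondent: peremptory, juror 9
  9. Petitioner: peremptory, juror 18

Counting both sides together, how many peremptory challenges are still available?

Petitioner allotment: 7 base + 1 × 2 alternates = 9. Respondent allotment: 7 base + 1 × 2 alternates = 9.
Petitioner peremptories used: #18 — 1 (the for-cause on #6 doesn't count).
Respondent peremptories used: #12, #11, #15, #22, #9 — 5 (for-cause on #1, #25 don't count).
Remaining: (9 − 1) + (9 − 5) = 12.

12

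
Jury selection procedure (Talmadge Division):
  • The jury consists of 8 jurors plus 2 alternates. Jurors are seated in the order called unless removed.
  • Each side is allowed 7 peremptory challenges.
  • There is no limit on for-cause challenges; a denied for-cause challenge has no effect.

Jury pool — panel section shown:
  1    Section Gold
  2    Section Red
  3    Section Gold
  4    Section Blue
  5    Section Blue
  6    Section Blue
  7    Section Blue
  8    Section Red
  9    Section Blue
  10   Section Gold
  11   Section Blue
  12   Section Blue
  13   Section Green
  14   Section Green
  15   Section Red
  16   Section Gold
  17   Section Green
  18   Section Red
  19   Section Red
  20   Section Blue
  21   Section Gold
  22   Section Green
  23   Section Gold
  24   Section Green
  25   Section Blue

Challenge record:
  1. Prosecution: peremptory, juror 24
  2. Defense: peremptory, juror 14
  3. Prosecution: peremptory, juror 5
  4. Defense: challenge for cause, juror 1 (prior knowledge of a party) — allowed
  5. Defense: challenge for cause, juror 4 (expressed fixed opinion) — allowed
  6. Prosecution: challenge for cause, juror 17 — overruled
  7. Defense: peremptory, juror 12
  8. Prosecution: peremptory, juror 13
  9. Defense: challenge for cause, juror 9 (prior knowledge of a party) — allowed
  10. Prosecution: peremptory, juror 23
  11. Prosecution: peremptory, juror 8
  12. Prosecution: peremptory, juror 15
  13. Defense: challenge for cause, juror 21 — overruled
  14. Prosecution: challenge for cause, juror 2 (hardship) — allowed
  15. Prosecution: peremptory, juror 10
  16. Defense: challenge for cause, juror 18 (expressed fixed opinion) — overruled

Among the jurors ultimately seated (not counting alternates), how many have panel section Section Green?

Removed: #1, #2, #4, #5, #8, #9, #10, #12, #13, #14, #15, #23, #24.
Seated jurors 1–8: #3, #6, #7, #11, #16, #17, #18, #19 (alternates #20, #21 not counted).
Of those, in Section Green: #17 → 1.

1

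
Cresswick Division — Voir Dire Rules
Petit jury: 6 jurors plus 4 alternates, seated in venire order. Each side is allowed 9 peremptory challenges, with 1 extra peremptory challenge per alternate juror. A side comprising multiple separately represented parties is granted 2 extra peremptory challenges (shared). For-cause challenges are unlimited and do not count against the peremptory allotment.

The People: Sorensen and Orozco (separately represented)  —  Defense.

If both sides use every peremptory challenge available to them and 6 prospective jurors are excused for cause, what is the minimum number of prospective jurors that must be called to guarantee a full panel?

44

Seats to fill: 6 + 4 alternates = 10.
Peremptories — The People: 9 + 1×4 + 2 = 15; Defense: 9 + 1×4 = 13; total 28.
For-cause removals: 6.
Minimum venire: 10 + 28 + 6 = 44.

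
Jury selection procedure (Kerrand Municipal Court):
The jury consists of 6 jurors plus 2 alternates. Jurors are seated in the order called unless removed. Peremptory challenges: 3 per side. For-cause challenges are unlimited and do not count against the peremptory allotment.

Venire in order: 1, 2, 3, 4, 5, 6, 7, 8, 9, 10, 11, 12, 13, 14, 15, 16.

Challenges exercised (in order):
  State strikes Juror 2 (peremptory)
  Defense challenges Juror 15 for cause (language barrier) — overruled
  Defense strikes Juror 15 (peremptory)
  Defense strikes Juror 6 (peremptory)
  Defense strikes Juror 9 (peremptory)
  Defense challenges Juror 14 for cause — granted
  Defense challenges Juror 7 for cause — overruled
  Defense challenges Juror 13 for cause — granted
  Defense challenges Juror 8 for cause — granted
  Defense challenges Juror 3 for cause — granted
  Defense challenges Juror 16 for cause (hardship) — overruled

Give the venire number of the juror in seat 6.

Removed: #2, #3, #6, #8, #9, #13, #14, #15. (#7, #16 stay — for-cause denied.)
Seating in order: seats 1–6 → #1, #4, #5, #7, #10, #11; alternates → #12, #16.
So seat 6 is #11.

11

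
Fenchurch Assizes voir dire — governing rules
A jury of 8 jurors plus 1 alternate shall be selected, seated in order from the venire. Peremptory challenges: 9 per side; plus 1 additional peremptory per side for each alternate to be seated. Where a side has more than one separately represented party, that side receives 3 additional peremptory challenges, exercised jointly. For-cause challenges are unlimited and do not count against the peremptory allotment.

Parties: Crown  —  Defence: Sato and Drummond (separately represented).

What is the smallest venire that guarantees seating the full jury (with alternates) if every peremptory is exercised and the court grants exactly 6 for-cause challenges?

Seats to fill: 8 + 1 alternates = 9.
Peremptories — Crown: 9 + 1×1 = 10; Defence: 9 + 1×1 + 3 = 13; total 23.
For-cause removals: 6.
Minimum venire: 9 + 23 + 6 = 38.

38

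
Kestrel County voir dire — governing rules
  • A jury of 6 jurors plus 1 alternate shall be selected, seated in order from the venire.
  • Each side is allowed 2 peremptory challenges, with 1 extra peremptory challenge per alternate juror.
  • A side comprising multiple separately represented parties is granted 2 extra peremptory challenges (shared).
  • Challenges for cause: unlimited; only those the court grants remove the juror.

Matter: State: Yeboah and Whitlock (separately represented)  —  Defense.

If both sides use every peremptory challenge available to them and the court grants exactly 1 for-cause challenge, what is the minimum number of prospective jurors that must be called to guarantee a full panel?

Seats to fill: 6 + 1 alternates = 7.
Peremptories — State: 2 + 1×1 + 2 = 5; Defense: 2 + 1×1 = 3; total 8.
For-cause removals: 1.
Minimum venire: 7 + 8 + 1 = 16.

16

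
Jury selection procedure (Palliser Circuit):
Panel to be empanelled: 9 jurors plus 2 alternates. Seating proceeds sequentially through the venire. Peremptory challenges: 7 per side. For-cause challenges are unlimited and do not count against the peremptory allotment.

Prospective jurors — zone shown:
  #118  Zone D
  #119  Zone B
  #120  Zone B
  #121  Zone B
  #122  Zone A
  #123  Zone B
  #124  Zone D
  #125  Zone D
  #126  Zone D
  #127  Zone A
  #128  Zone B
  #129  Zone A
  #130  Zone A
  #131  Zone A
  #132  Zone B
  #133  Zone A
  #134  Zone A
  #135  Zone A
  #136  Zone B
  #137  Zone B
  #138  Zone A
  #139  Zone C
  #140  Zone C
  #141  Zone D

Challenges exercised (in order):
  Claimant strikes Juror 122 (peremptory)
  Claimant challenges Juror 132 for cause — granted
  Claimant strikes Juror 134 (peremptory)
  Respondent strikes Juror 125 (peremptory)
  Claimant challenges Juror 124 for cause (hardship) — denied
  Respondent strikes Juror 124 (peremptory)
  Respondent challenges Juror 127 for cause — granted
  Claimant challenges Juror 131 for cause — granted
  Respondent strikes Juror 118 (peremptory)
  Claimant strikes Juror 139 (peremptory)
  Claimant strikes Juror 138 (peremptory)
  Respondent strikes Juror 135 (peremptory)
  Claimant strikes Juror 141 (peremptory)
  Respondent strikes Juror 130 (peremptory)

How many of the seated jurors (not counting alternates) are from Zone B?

Removed: #118, #122, #124, #125, #127, #130, #131, #132, #134, #135, #138, #139, #141.
Seated jurors 1–9: #119, #120, #121, #123, #126, #128, #129, #133, #136 (alternates #137, #140 not counted).
Of those, in Zone B: #119, #120, #121, #123, #128, #136 → 6.

6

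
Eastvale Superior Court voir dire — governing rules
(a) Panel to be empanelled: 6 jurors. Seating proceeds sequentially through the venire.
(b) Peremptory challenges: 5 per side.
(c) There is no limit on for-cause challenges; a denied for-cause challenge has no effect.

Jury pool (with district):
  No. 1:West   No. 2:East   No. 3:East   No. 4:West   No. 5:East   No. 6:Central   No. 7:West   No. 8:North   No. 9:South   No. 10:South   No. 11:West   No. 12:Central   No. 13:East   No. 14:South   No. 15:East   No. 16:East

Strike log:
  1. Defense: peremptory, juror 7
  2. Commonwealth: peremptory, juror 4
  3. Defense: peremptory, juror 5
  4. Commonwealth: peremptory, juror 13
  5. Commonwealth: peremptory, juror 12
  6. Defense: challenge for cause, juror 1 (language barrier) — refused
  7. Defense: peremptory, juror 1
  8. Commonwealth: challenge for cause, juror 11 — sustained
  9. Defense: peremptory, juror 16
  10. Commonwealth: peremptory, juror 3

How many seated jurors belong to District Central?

1

Removed: #1, #3, #4, #5, #7, #11, #12, #13, #16.
Seated jurors 1–6: #2, #6, #8, #9, #10, #14.
Of those, in District Central: #6 → 1.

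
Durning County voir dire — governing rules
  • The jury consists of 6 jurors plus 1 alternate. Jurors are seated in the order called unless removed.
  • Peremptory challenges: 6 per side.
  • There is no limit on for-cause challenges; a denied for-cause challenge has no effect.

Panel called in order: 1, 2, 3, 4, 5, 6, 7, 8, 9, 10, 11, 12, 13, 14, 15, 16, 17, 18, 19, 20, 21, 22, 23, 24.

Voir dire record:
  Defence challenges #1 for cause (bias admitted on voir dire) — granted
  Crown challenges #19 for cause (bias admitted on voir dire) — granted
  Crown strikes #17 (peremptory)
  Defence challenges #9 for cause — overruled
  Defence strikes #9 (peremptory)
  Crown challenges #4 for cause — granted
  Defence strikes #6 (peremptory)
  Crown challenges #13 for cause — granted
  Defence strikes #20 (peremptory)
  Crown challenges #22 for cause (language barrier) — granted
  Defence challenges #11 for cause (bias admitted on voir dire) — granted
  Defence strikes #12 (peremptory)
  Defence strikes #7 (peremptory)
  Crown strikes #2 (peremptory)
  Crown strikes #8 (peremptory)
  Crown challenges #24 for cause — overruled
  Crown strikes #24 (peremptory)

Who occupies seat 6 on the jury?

16

Removed: #1, #2, #4, #6, #7, #8, #9, #11, #12, #13, #17, #19, #20, #22, #24.
Filling seats in venire order through position 6: #3, #5, #10, #14, #15, #16.
So seat 6 is #16.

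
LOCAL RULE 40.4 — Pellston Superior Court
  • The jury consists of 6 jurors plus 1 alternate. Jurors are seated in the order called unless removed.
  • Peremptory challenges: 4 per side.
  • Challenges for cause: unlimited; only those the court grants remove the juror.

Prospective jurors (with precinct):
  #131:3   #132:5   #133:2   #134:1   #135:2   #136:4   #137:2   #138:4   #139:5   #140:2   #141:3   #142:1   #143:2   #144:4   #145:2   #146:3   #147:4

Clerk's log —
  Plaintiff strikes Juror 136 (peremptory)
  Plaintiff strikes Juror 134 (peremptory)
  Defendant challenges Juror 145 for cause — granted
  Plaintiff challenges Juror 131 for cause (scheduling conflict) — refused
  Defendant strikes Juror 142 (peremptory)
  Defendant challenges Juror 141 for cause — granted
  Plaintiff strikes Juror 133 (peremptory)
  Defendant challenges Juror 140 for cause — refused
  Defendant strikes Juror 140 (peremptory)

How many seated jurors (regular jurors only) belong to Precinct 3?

1

Removed: #133, #134, #136, #140, #141, #142, #145.
Seated jurors 1–6: #131, #132, #135, #137, #138, #139 (alternates #143 not counted).
Of those, in Precinct 3: #131 → 1.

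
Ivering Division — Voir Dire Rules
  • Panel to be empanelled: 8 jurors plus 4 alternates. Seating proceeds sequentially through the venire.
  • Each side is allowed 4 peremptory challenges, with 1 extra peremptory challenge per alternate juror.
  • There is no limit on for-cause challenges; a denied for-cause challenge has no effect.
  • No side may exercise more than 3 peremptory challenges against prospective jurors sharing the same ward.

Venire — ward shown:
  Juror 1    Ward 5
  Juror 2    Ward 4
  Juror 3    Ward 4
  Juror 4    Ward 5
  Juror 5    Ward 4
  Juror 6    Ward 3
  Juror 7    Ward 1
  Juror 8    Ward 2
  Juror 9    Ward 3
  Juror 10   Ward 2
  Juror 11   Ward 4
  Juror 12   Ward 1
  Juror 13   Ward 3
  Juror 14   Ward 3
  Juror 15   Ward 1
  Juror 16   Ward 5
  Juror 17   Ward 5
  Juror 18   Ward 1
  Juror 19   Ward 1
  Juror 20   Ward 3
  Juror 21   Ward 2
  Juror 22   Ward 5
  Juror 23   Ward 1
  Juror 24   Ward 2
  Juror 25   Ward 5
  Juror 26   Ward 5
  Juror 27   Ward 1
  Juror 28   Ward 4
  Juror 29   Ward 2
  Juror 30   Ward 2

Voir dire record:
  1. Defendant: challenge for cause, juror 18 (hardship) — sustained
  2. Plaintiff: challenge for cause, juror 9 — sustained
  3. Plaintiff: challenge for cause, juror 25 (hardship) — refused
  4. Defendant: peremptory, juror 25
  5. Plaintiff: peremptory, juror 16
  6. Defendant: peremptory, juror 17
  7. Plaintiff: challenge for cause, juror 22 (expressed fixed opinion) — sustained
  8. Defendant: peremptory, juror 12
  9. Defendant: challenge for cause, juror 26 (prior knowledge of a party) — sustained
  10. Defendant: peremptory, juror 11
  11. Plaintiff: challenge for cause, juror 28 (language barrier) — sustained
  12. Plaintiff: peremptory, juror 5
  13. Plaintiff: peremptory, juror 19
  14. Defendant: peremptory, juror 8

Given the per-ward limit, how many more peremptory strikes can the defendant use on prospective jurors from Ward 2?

2

Defendant peremptories so far: #25, #17, #12, #11, #8 — 5 of 8 used, 3 left overall.
Against Ward 2: #8 — 1 used; per-ward cap 3 leaves 2.
Binding limit: min(3, 2) = 2.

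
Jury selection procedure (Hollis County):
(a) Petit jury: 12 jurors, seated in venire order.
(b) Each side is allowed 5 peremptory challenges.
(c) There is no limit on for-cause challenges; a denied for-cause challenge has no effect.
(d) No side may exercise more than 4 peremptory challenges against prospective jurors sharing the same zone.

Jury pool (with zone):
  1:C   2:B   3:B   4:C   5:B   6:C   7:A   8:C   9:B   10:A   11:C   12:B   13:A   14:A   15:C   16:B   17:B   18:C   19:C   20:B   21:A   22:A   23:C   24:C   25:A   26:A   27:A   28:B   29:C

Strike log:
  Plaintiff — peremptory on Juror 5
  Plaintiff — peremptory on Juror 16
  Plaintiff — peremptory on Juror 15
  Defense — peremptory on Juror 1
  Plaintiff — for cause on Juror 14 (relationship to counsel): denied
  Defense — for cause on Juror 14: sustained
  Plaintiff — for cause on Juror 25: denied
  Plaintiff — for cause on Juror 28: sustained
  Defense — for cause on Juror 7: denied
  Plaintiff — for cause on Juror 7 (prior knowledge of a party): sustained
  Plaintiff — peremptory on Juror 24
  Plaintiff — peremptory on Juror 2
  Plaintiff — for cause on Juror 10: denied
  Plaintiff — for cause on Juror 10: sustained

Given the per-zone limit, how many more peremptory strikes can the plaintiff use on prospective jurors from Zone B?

0

Plaintiff peremptories so far: #5, #16, #15, #24, #2 — 5 of 5 used, 0 left overall.
Against Zone B: #5, #16, #2 — 3 used; per-zone cap 4 leaves 1.
Binding limit: min(0, 1) = 0.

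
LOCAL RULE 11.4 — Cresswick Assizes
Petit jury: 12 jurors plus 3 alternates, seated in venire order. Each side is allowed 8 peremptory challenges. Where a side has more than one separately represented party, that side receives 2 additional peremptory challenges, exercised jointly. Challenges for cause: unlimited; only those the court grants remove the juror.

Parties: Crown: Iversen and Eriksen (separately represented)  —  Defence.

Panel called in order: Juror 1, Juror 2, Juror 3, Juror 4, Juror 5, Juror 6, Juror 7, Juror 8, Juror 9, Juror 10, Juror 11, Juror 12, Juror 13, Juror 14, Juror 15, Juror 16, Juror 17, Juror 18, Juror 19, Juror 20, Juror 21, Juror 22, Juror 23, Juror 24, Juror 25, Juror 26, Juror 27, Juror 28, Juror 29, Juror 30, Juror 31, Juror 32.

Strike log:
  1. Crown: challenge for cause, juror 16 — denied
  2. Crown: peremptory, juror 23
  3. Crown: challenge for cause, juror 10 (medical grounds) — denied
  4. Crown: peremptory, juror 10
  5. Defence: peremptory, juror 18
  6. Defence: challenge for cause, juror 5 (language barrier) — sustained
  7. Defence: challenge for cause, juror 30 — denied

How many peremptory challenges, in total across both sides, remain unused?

15

Crown allotment: 8 base + 2 multi-party = 10. Defence allotment: 8.
Crown peremptories used: #23, #10 — 2 (for-cause on #16, #10 don't count).
Defence peremptories used: #18 — 1 (for-cause on #5, #30 don't count).
Remaining: (10 − 2) + (8 − 1) = 15.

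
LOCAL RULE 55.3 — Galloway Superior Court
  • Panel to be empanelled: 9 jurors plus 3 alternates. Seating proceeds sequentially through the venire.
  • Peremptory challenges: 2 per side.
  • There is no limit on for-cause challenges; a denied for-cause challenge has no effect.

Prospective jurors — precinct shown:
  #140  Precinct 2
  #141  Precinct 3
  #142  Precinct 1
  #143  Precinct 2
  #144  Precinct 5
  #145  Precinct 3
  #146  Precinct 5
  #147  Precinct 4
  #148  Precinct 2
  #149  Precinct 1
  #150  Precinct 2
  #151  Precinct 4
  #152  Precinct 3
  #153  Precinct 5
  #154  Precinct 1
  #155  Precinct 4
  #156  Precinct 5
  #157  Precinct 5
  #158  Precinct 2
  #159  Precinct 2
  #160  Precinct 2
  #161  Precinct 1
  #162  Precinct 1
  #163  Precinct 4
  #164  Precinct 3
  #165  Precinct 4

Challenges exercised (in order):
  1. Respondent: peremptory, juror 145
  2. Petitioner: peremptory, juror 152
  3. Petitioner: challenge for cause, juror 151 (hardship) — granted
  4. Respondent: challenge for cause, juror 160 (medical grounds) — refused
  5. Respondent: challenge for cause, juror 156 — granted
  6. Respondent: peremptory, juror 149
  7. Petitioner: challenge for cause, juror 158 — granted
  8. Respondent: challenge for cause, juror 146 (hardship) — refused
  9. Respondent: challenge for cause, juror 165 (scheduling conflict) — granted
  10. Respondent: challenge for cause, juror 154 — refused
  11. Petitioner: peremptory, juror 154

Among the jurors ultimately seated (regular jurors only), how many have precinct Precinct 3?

1

Removed: #145, #149, #151, #152, #154, #156, #158, #165.
Seated jurors 1–9: #140, #141, #142, #143, #144, #146, #147, #148, #150 (alternates #153, #155, #157 not counted).
Of those, in Precinct 3: #141 → 1.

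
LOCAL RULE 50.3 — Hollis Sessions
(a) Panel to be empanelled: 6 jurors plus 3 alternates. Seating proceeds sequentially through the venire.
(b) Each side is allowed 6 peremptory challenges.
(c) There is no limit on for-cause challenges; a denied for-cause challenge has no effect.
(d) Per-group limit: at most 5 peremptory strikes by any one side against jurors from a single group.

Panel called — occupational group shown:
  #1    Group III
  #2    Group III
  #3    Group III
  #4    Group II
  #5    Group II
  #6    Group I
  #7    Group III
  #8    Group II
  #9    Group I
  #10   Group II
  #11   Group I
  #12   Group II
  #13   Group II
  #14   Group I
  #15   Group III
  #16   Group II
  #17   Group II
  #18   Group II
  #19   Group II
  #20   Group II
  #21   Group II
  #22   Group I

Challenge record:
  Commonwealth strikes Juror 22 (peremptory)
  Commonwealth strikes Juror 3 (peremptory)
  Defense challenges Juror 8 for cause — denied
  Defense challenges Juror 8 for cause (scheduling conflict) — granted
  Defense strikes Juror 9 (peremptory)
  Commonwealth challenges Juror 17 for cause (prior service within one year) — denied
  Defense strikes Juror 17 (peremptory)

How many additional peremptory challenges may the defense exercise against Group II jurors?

4

Defense peremptories so far: #9, #17 — 2 of 6 used, 4 left overall.
Against Group II: #17 — 1 used; per-group cap 5 leaves 4.
Binding limit: min(4, 4) = 4.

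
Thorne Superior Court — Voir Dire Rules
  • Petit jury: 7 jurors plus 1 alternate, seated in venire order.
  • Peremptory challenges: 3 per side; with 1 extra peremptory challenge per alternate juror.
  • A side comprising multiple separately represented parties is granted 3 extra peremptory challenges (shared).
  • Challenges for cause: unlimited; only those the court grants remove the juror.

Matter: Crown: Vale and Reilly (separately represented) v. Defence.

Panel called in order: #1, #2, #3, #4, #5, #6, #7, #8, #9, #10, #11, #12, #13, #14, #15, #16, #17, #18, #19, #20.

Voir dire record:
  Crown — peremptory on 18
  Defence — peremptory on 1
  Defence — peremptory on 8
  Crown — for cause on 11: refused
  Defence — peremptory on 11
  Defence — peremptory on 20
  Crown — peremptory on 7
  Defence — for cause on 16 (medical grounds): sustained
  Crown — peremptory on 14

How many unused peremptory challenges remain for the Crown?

Crown allotment: 3 base + 1 × 1 alternate + 3 multi-party = 7.
Crown peremptories used: #18, #7, #14 — 3 (the for-cause on #11 doesn't count).
Remaining: 7 − 3 = 4.

4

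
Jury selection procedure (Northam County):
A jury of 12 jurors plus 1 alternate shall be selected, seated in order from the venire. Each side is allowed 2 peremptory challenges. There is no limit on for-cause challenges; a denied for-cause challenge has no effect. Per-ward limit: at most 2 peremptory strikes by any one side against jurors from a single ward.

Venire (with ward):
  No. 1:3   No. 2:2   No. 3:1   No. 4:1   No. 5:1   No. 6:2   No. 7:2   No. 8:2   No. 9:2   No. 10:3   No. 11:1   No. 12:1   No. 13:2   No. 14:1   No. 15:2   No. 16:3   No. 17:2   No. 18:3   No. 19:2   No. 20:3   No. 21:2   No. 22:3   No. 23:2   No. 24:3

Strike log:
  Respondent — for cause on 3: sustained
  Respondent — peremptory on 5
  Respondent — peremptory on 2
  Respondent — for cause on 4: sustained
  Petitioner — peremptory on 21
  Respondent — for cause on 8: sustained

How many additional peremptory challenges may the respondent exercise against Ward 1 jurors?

Respondent peremptories so far: #5, #2 — 2 of 2 used, 0 left overall.
Against Ward 1: #5 — 1 used; per-ward cap 2 leaves 1.
Binding limit: min(0, 1) = 0.

0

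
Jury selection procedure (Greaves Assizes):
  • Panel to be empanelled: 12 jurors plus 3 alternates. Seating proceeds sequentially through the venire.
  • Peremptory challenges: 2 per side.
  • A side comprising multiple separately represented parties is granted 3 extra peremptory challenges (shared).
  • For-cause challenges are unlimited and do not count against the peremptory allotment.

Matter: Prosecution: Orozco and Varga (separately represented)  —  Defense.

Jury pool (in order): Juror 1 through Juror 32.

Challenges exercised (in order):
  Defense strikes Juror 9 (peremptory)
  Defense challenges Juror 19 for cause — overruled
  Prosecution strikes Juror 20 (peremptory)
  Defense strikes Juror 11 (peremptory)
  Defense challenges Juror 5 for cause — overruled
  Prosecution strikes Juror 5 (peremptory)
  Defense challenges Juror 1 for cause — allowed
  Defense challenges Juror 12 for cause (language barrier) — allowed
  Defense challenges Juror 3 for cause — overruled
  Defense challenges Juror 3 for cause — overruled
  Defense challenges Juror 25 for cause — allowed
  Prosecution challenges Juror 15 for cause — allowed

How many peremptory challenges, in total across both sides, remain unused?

Prosecution allotment: 2 base + 3 multi-party = 5. Defense allotment: 2.
Prosecution peremptories used: #20, #5 — 2 (the for-cause on #15 doesn't count).
Defense peremptories used: #9, #11 — 2 (for-cause on #19, #5, #1, #12, #3, #3, #25 don't count).
Remaining: (5 − 2) + (2 − 2) = 3.

3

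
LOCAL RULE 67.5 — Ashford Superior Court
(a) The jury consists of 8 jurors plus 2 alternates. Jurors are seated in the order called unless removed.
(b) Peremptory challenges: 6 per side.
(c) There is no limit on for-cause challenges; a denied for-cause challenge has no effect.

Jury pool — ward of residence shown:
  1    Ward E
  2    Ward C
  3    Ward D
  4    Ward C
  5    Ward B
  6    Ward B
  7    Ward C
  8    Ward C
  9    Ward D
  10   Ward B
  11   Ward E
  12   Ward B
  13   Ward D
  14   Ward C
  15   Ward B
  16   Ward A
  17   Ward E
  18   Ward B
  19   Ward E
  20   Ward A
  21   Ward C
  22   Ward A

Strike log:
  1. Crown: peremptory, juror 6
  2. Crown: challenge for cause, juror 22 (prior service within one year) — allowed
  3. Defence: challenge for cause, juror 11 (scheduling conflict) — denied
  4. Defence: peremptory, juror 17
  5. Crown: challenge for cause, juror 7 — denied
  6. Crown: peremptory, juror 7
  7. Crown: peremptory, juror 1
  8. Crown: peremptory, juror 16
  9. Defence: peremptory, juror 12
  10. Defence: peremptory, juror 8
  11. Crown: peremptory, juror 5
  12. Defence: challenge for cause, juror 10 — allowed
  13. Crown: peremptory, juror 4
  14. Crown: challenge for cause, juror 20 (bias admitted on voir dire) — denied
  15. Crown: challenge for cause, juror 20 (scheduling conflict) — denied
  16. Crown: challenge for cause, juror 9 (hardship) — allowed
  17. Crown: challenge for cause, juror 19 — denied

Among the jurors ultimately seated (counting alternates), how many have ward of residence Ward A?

1

Removed: #1, #4, #5, #6, #7, #8, #9, #10, #12, #16, #17, #22.
Seated (10 incl. alternates): #2, #3, #11, #13, #14, #15, #18, #19, #20, #21.
Of those, in Ward A: #20 → 1.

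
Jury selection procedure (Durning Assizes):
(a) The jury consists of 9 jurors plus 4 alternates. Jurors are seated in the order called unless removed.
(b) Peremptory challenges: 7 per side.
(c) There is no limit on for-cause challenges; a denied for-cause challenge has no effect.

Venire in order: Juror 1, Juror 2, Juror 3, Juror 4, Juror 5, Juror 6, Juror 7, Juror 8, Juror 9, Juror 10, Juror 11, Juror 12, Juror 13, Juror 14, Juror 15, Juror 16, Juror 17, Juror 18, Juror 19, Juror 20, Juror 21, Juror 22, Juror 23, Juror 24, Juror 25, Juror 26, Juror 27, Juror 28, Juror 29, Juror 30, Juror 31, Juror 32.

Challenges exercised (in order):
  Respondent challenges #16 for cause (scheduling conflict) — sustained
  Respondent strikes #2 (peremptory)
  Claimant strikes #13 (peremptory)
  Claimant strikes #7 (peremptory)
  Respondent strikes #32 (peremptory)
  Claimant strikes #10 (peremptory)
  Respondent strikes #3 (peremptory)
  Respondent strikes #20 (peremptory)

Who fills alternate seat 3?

18

Removed: #2, #3, #7, #10, #13, #16, #20, #32.
Filling seats in venire order through position 12: #1, #4, #5, #6, #8, #9, #11, #12, #14, #15, #17, #18.
So alternate 3 is #18.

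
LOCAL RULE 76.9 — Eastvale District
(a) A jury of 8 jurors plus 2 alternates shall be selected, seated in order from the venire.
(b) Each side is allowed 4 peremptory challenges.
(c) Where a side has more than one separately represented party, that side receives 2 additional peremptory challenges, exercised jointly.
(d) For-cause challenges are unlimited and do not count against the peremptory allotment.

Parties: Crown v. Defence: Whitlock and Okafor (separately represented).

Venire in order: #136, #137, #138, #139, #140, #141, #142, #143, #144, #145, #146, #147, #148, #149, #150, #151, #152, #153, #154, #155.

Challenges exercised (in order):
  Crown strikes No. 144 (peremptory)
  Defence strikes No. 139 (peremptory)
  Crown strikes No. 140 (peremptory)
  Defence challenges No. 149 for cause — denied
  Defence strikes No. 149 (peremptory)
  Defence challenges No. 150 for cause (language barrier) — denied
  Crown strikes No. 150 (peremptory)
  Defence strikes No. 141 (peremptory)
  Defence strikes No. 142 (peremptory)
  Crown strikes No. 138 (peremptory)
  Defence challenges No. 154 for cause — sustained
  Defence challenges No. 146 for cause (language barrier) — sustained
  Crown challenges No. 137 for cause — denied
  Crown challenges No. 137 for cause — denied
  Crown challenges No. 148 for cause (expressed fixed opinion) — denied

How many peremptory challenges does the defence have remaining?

2

Defence allotment: 4 base + 2 multi-party = 6.
Defence peremptories used: #139, #149, #141, #142 — 4 (for-cause on #149, #150, #154, #146 don't count).
Remaining: 6 − 4 = 2.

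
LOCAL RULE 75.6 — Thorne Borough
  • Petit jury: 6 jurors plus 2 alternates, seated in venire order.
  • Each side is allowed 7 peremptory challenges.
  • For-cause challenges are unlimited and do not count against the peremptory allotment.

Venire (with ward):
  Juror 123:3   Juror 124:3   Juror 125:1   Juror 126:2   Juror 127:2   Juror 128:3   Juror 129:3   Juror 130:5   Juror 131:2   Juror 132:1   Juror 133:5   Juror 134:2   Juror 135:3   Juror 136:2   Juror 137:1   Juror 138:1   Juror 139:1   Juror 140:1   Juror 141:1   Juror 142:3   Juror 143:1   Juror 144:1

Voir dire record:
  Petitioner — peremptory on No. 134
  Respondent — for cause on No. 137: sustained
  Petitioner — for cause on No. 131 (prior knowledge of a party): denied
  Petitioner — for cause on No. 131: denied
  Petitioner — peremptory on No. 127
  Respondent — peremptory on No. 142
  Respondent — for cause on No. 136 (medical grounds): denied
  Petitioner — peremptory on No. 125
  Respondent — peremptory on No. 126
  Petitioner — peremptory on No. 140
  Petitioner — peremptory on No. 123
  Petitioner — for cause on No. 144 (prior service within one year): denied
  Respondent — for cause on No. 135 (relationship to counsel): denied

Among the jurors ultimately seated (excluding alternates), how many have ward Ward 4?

0

Removed: #123, #125, #126, #127, #134, #137, #140, #142.
Seated jurors 1–6: #124, #128, #129, #130, #131, #132 (alternates #133, #135 not counted).
None of those are in Ward 4 → 0.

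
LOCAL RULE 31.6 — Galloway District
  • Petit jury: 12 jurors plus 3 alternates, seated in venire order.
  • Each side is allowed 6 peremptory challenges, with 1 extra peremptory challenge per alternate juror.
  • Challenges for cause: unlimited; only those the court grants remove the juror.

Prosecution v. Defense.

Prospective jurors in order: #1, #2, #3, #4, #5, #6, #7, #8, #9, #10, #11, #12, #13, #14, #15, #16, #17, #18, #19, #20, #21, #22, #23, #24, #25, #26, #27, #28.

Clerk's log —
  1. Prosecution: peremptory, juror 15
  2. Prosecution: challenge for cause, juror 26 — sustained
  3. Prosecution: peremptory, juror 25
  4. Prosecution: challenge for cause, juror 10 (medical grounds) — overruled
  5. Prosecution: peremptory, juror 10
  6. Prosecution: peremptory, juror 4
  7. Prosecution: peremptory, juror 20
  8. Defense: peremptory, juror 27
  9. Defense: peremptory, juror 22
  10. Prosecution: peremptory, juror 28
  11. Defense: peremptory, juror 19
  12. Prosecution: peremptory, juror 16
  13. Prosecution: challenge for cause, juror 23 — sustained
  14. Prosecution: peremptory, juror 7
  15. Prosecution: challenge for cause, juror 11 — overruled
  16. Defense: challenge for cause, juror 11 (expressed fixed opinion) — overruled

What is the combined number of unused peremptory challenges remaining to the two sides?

Prosecution allotment: 6 base + 1 × 3 alternates = 9. Defense allotment: 6 base + 1 × 3 alternates = 9.
Prosecution peremptories used: #15, #25, #10, #4, #20, #28, #16, #7 — 8 (for-cause on #26, #10, #23, #11 don't count).
Defense peremptories used: #27, #22, #19 — 3 (the for-cause on #11 doesn't count).
Remaining: (9 − 8) + (9 − 3) = 7.

7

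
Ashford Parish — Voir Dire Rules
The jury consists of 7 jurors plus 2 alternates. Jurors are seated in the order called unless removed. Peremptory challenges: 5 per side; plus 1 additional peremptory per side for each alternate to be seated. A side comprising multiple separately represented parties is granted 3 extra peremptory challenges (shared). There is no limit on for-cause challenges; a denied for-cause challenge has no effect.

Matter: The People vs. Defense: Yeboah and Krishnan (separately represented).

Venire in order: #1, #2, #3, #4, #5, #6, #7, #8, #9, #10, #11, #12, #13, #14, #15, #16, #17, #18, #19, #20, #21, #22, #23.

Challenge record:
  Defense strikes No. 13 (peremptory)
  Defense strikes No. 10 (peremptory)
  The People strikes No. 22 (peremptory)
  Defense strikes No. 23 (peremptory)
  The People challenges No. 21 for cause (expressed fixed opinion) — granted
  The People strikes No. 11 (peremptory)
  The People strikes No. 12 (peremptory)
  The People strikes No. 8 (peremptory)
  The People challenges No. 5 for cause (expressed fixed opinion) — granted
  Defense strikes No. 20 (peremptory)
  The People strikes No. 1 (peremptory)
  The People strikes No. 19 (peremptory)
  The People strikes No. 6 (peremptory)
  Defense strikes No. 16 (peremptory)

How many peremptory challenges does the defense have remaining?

5

Defense allotment: 5 base + 1 × 2 alternates + 3 multi-party = 10.
Defense peremptories used: #13, #10, #23, #20, #16 — 5.
Remaining: 10 − 5 = 5.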